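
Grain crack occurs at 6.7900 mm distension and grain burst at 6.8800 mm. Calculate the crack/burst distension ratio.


Formula: Ratio = crack / burst
Substituting: Ratio = 6.7900 / 6.8800
Result: 0.9869


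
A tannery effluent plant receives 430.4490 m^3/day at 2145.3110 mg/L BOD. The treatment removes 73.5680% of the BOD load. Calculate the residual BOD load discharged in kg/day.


Load_in = volume * conc / 1000 = 430.4490 * 2145.3110 / 1000 = 923.4470 kg/day
Removed = Load_in * eff / 100 = 923.4470 * 73.5680 / 100 = 679.3615 kg/day
Load_out = Load_in - Removed = 923.4470 - 679.3615 = 244.0855 kg/day


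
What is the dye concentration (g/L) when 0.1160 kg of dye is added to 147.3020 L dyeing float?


Formula: Conc = dye_mass(kg) / volume(L) * 1000
Substituting: Conc = 0.1160 / 147.3020 * 1000
Result: 0.7875 g/L


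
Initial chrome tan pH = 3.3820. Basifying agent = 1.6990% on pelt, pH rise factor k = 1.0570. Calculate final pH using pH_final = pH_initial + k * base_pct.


Formula: pH_final = pH_initial + k * base_pct
Substituting: pH_final = 3.3820 + 1.0570 * 1.6990
Result: 5.1778


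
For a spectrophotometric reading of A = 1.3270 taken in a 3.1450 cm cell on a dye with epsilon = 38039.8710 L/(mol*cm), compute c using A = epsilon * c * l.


Formula: c = A / (epsilon * l)
Substituting: c = 1.3270 / (38039.8710 * 3.1450)
Result: 1.1092e-05 mol/L


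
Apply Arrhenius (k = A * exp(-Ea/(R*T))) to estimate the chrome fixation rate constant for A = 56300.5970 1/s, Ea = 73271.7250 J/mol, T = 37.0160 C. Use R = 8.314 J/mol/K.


T_K = T_C + 273.15 = 37.0160 + 273.15 = 310.1660 K
exponent = -Ea / (R * T_K) = -73271.7250 / (8.314 * 310.1660) = -28.4140
k = A * exp(exponent) = 56300.5970 * exp(-28.4140) = 2.5732e-08 1/s


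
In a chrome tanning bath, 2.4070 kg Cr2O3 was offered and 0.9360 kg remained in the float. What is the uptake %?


Formula: Uptake = (offered - residual) / offered * 100
Substituting: Uptake = (2.4070 - 0.9360) / 2.4070 * 100
Result: 61.1134 %


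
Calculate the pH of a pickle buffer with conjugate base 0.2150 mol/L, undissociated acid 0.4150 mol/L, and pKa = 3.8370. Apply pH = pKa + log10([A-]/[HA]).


ratio = [A-] / [HA] = 0.2150 / 0.4150 = 0.5181
log10(ratio) = -0.2856
pH = pKa + log10(ratio) = 3.8370 - 0.2856 = 3.5514


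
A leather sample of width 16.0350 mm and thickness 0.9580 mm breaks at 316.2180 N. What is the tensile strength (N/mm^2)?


Formula: TS = force / (width * thickness)
Substituting: TS = 316.2180 / (16.0350 * 0.9580)
Result: 20.5851 N/mm^2


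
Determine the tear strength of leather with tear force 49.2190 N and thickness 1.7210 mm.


Formula: Tear strength = force / thickness
Substituting: Tear strength = 49.2190 / 1.7210
Result: 28.5991 N/mm


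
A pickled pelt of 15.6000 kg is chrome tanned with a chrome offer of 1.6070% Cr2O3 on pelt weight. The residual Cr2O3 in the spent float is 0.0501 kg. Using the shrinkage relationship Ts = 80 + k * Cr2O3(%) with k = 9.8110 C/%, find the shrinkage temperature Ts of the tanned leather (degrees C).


Offered = pelt * offer_pct / 100 = 15.6000 * 1.6070 / 100 = 0.2507 kg
Uptake = offered - residual = 0.2507 - 0.0501 = 0.2006 kg
Cr2O3% on pelt = uptake / pelt * 100 = 0.2006 / 15.6000 * 100 = 1.2858 %
Ts = 80 + k * Cr2O3% = 80 + 9.8110 * 1.2858 = 92.6154 C


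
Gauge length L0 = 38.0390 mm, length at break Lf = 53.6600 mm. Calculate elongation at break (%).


Formula: Elongation = (Lf - L0) / L0 * 100
Substituting: Elongation = (53.6600 - 38.0390) / 38.0390 * 100
Result: 41.0657 %


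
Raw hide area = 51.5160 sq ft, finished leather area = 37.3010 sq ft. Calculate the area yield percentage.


Formula: Yield = finished / raw * 100
Substituting: Yield = 37.3010 / 51.5160 * 100
Result: 72.4066 %


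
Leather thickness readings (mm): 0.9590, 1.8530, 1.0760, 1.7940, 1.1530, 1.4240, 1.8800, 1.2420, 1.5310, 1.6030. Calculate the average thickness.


Formula: Average = sum / n
Substituting: Average = 14.5150 / 10
Result: 1.4515 mm


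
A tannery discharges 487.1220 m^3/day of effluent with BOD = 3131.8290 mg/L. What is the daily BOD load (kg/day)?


Formula: BOD_load = volume * conc / 1000
Substituting: BOD_load = 487.1220 * 3131.8290 / 1000
Result: 1525.5828 kg/day


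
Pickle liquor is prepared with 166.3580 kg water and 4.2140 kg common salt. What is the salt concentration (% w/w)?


Formula: Conc = salt / (water + salt) * 100
Substituting: Conc = 4.2140 / (166.3580 + 4.2140) * 100
Result: 2.4705 %


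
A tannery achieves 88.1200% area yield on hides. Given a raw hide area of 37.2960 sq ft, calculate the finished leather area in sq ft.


Formula: finished = raw * yield / 100
Substituting: finished = 37.2960 * 88.1200 / 100
Result: 32.8652 sq ft


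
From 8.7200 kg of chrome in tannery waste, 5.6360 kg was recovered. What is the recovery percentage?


Formula: Recovery = recovered / input * 100
Substituting: Recovery = 5.6360 / 8.7200 * 100
Result: 64.6330 %


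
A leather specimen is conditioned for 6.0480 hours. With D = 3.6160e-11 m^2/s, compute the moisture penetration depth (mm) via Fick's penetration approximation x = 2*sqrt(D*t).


t = 6.0480 hr * 3600 = 21772.8000 s
D * t = 3.6160e-11 * 21772.8000 = 7.8730e-07
x = 2 * sqrt(D*t) = 2 * sqrt(7.8730e-07) = 0.0017746 m = 1.7746 mm


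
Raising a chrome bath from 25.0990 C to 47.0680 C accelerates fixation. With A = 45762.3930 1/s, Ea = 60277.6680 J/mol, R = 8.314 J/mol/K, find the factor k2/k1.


T1 = 25.0990 + 273.15 = 298.2490 K; T2 = 47.0680 + 273.15 = 320.2180 K
k1 = A * exp(-Ea/(R*T1)) = 45762.3930 * exp(-60277.6680/(8.314*298.2490)) = 1.2683e-06 1/s
k2 = A * exp(-Ea/(R*T2)) = 45762.3930 * exp(-60277.6680/(8.314*320.2180)) = 6.7225e-06 1/s
k2/k1 = 6.7225e-06 / 1.2683e-06 = 5.3002


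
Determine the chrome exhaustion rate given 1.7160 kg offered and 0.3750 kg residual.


Formula: Uptake = (offered - residual) / offered * 100
Substituting: Uptake = (1.7160 - 0.3750) / 1.7160 * 100
Result: 78.1469 %


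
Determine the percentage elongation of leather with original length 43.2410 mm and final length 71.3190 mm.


Formula: Elongation = (Lf - L0) / L0 * 100
Substituting: Elongation = (71.3190 - 43.2410) / 43.2410 * 100
Result: 64.9337 %


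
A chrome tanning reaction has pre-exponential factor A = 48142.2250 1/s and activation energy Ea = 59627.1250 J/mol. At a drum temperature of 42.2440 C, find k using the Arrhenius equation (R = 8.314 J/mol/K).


T_K = T_C + 273.15 = 42.2440 + 273.15 = 315.3940 K
exponent = -Ea / (R * T_K) = -59627.1250 / (8.314 * 315.3940) = -22.7395
k = A * exp(exponent) = 48142.2250 * exp(-22.7395) = 6.4106e-06 1/s


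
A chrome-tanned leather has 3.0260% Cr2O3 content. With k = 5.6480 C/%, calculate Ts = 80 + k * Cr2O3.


Formula: Ts = 80 + k * Cr2O3
Substituting: Ts = 80 + 5.6480 * 3.0260
Result: 97.0908 C


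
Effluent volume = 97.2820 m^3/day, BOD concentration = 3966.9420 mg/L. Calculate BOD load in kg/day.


Formula: BOD_load = volume * conc / 1000
Substituting: BOD_load = 97.2820 * 3966.9420 / 1000
Result: 385.9121 kg/day


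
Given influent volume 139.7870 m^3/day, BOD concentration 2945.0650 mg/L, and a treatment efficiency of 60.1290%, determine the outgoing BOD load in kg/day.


Load_in = volume * conc / 1000 = 139.7870 * 2945.0650 / 1000 = 411.6818 kg/day
Removed = Load_in * eff / 100 = 411.6818 * 60.1290 / 100 = 247.5402 kg/day
Load_out = Load_in - Removed = 411.6818 - 247.5402 = 164.1417 kg/day


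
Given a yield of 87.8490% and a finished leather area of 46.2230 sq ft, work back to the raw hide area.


Formula: raw = finished * 100 / yield
Substituting: raw = 46.2230 * 100 / 87.8490
Result: 52.6164 sq ft


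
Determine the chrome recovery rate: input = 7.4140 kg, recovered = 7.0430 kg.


Formula: Recovery = recovered / input * 100
Substituting: Recovery = 7.0430 / 7.4140 * 100
Result: 94.9960 %


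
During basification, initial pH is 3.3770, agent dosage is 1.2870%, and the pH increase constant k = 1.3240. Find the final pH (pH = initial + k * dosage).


Formula: pH_final = pH_initial + k * base_pct
Substituting: pH_final = 3.3770 + 1.3240 * 1.2870
Result: 5.0810


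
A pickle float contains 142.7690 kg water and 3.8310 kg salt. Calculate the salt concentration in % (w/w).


Formula: Conc = salt / (water + salt) * 100
Substituting: Conc = 3.8310 / (142.7690 + 3.8310) * 100
Result: 2.6132 %


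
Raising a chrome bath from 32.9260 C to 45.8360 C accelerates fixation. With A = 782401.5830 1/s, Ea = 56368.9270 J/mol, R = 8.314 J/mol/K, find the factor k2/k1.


T1 = 32.9260 + 273.15 = 306.0760 K; T2 = 45.8360 + 273.15 = 318.9860 K
k1 = A * exp(-Ea/(R*T1)) = 782401.5830 * exp(-56368.9270/(8.314*306.0760)) = 1.8759e-04 1/s
k2 = A * exp(-Ea/(R*T2)) = 782401.5830 * exp(-56368.9270/(8.314*318.9860)) = 4.5979e-04 1/s
k2/k1 = 4.5979e-04 / 1.8759e-04 = 2.4510


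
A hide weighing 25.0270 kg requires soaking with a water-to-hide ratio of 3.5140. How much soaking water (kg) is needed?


Formula: Water = hide_weight * ratio
Substituting: Water = 25.0270 * 3.5140
Result: 87.9449 kg


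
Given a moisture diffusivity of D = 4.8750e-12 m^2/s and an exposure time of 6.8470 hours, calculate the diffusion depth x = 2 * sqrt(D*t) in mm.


t = 6.8470 hr * 3600 = 24649.2000 s
D * t = 4.8750e-12 * 24649.2000 = 1.2016e-07
x = 2 * sqrt(D*t) = 2 * sqrt(1.2016e-07) = 6.9330e-04 m = 0.6933 mm


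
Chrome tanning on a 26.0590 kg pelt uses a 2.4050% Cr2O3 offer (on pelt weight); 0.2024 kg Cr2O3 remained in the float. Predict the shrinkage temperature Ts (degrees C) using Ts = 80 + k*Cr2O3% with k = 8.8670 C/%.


Offered = pelt * offer_pct / 100 = 26.0590 * 2.4050 / 100 = 0.6267 kg
Uptake = offered - residual = 0.6267 - 0.2024 = 0.4243 kg
Cr2O3% on pelt = uptake / pelt * 100 = 0.4243 / 26.0590 * 100 = 1.6283 %
Ts = 80 + k * Cr2O3% = 80 + 8.8670 * 1.6283 = 94.4381 C


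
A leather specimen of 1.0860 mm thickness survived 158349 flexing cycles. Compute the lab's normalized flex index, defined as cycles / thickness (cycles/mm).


Formula: Index = cycles / thickness
Substituting: Index = 158349 / 1.0860
Result: 145809.3923 cycles/mm


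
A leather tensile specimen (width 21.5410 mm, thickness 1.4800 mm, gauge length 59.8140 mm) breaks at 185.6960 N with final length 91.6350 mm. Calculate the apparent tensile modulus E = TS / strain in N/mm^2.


TS = F / (w * t) = 185.6960 / (21.5410 * 1.4800) = 5.8247 N/mm^2
strain = (Lf - L0) / L0 = (91.6350 - 59.8140) / 59.8140 = 0.5320
E = TS / strain = 5.8247 / 0.5320 = 10.9487 N/mm^2


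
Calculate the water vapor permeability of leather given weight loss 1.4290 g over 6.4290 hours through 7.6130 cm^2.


Formula: WVP = loss / (area * time)
Substituting: WVP = 1.4290 / (7.6130 * 6.4290)
Result: 0.0291966 g/(cm^2*hr)


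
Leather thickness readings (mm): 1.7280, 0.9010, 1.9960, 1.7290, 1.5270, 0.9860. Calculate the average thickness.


Formula: Average = sum / n
Substituting: Average = 8.8670 / 6
Result: 1.4778 mm


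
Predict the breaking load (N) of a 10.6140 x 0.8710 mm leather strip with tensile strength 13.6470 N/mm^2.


Formula: F = TS * w * t
Substituting: F = 13.6470 * 10.6140 * 0.8710
Result: 126.1637 N


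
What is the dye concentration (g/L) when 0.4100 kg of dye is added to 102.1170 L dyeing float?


Formula: Conc = dye_mass(kg) / volume(L) * 1000
Substituting: Conc = 0.4100 / 102.1170 * 1000
Result: 4.0150 g/L


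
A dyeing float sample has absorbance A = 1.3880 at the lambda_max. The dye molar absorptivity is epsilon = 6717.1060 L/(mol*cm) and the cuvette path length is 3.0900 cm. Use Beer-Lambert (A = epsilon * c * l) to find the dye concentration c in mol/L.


Formula: c = A / (epsilon * l)
Substituting: c = 1.3880 / (6717.1060 * 3.0900)
Result: 6.6873e-05 mol/L


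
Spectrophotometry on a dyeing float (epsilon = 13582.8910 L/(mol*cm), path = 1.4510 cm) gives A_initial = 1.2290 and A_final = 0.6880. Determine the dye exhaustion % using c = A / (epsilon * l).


c_initial = A_i / (epsilon * l) = 1.2290 / (13582.8910 * 1.4510) = 6.2358e-05 mol/L
c_final = A_f / (epsilon * l) = 0.6880 / (13582.8910 * 1.4510) = 3.4908e-05 mol/L
Exhaustion = (c_initial - c_final) / c_initial * 100 = (6.2358e-05 - 3.4908e-05) / 6.2358e-05 * 100 = 44.0195 %


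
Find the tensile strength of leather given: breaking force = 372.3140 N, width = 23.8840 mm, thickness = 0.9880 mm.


Formula: TS = force / (width * thickness)
Substituting: TS = 372.3140 / (23.8840 * 0.9880)
Result: 15.7778 N/mm^2


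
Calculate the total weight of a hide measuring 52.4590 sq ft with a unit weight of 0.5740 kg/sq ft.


Formula: Weight = area * weight_per_sqft
Substituting: Weight = 52.4590 * 0.5740
Result: 30.1115 kg


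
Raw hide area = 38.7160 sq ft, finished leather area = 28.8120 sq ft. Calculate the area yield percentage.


Formula: Yield = finished / raw * 100
Substituting: Yield = 28.8120 / 38.7160 * 100
Result: 74.4188 %


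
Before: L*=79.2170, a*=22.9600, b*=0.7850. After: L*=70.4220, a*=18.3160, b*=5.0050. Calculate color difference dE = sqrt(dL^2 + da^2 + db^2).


dL = -8.7950, da = -4.6440, db = 4.2200
dE = sqrt((-8.7950)^2 + (-4.6440)^2 + 4.2200^2) = 10.8040


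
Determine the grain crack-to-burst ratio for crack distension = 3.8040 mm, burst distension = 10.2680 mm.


Formula: Ratio = crack / burst
Substituting: Ratio = 3.8040 / 10.2680
Result: 0.3705


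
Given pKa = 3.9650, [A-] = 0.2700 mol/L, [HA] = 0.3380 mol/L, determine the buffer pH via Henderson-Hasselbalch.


ratio = [A-] / [HA] = 0.2700 / 0.3380 = 0.7988
log10(ratio) = -0.0975529
pH = pKa + log10(ratio) = 3.9650 - 0.0975529 = 3.8674


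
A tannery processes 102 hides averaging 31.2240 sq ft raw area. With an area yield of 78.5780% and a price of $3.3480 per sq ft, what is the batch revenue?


Raw_total = N * avg_area = 102 * 31.2240 = 3184.8480 sq ft
Finished = Raw_total * yield / 100 = 3184.8480 * 78.5780 / 100 = 2502.5899 sq ft
Value = Finished * price = 2502.5899 * 3.3480 = 8378.6709 $


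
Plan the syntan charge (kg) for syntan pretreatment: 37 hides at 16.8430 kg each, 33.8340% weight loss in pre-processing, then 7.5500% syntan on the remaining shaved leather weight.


Total_raw = N * avg_wt = 37 * 16.8430 = 623.1910 kg
Substrate = Total_raw * (1 - loss/100) = 623.1910 * (1 - 33.8340/100) = 412.3406 kg
Syntan = Substrate * pct / 100 = 412.3406 * 7.5500 / 100 = 31.1317 kg


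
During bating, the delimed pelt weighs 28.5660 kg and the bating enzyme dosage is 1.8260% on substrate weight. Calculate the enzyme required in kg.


Formula: Enzyme = substrate * pct / 100
Substituting: Enzyme = 28.5660 * 1.8260 / 100
Result: 0.5216 kg


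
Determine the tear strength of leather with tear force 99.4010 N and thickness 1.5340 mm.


Formula: Tear strength = force / thickness
Substituting: Tear strength = 99.4010 / 1.5340
Result: 64.7986 N/mm


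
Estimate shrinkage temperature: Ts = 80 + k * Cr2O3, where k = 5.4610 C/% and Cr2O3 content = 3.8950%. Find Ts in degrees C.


Formula: Ts = 80 + k * Cr2O3
Substituting: Ts = 80 + 5.4610 * 3.8950
Result: 101.2706 C


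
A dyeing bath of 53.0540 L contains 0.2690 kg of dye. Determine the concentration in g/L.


Formula: Conc = dye_mass(kg) / volume(L) * 1000
Substituting: Conc = 0.2690 / 53.0540 * 1000
Result: 5.0703 g/L


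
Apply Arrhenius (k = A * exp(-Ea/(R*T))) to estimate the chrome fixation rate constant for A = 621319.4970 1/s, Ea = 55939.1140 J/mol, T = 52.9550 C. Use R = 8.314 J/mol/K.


T_K = T_C + 273.15 = 52.9550 + 273.15 = 326.1050 K
exponent = -Ea / (R * T_K) = -55939.1140 / (8.314 * 326.1050) = -20.6323
k = A * exp(exponent) = 621319.4970 * exp(-20.6323) = 6.8047e-04 1/s


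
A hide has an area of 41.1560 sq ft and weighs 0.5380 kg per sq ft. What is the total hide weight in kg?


Formula: Weight = area * weight_per_sqft
Substituting: Weight = 41.1560 * 0.5380
Result: 22.1419 kg


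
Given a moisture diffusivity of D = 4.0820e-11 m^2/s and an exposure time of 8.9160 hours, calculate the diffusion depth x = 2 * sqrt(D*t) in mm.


t = 8.9160 hr * 3600 = 32097.6000 s
D * t = 4.0820e-11 * 32097.6000 = 1.3102e-06
x = 2 * sqrt(D*t) = 2 * sqrt(1.3102e-06) = 0.0022893 m = 2.2893 mm


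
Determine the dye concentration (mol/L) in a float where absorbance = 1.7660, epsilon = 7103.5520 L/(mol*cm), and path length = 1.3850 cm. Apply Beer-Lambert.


Formula: c = A / (epsilon * l)
Substituting: c = 1.7660 / (7103.5520 * 1.3850)
Result: 1.7950e-04 mol/L


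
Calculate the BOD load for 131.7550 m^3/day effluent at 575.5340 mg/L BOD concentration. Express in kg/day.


Formula: BOD_load = volume * conc / 1000
Substituting: BOD_load = 131.7550 * 575.5340 / 1000
Result: 75.8295 kg/day


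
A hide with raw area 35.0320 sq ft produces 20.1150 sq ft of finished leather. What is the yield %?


Formula: Yield = finished / raw * 100
Substituting: Yield = 20.1150 / 35.0320 * 100
Result: 57.4189 %


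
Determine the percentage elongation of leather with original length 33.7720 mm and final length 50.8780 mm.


Formula: Elongation = (Lf - L0) / L0 * 100
Substituting: Elongation = (50.8780 - 33.7720) / 33.7720 * 100
Result: 50.6514 %


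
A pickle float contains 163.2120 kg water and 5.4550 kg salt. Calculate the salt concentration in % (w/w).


Formula: Conc = salt / (water + salt) * 100
Substituting: Conc = 5.4550 / (163.2120 + 5.4550) * 100
Result: 3.2342 %


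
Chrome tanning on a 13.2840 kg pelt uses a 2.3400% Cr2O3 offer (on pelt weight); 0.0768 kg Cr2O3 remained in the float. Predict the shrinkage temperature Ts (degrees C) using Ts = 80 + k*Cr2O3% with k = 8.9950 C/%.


Offered = pelt * offer_pct / 100 = 13.2840 * 2.3400 / 100 = 0.3108 kg
Uptake = offered - residual = 0.3108 - 0.0768 = 0.2340 kg
Cr2O3% on pelt = uptake / pelt * 100 = 0.2340 / 13.2840 * 100 = 1.7619 %
Ts = 80 + k * Cr2O3% = 80 + 8.9950 * 1.7619 = 95.8479 C


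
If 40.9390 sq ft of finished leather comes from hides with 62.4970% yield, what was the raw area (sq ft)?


Formula: raw = finished * 100 / yield
Substituting: raw = 40.9390 * 100 / 62.4970
Result: 65.5055 sq ft


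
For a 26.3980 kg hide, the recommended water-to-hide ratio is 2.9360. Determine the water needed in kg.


Formula: Water = hide_weight * ratio
Substituting: Water = 26.3980 * 2.9360
Result: 77.5045 kg


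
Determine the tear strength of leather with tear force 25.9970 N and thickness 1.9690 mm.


Formula: Tear strength = force / thickness
Substituting: Tear strength = 25.9970 / 1.9690
Result: 13.2031 N/mm


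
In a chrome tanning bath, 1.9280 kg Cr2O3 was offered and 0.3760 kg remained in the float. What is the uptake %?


Formula: Uptake = (offered - residual) / offered * 100
Substituting: Uptake = (1.9280 - 0.3760) / 1.9280 * 100
Result: 80.4979 %


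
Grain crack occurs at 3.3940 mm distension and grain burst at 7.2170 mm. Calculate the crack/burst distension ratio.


Formula: Ratio = crack / burst
Substituting: Ratio = 3.3940 / 7.2170
Result: 0.4703


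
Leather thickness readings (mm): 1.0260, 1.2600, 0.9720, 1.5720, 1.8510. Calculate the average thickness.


Formula: Average = sum / n
Substituting: Average = 6.6810 / 5
Result: 1.3362 mm


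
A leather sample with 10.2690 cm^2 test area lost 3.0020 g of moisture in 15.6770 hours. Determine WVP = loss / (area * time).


Formula: WVP = loss / (area * time)
Substituting: WVP = 3.0020 / (10.2690 * 15.6770)
Result: 0.0186475 g/(cm^2*hr)


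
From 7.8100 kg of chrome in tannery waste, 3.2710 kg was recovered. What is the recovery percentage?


Formula: Recovery = recovered / input * 100
Substituting: Recovery = 3.2710 / 7.8100 * 100
Result: 41.8822 %


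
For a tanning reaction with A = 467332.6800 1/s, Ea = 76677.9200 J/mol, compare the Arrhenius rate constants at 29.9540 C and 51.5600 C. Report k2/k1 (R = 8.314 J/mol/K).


T1 = 29.9540 + 273.15 = 303.1040 K; T2 = 51.5600 + 273.15 = 324.7100 K
k1 = A * exp(-Ea/(R*T1)) = 467332.6800 * exp(-76677.9200/(8.314*303.1040)) = 2.8514e-08 1/s
k2 = A * exp(-Ea/(R*T2)) = 467332.6800 * exp(-76677.9200/(8.314*324.7100)) = 2.1595e-07 1/s
k2/k1 = 2.1595e-07 / 2.8514e-08 = 7.5734


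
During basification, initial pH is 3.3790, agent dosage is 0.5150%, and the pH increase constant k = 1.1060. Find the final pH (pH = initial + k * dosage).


Formula: pH_final = pH_initial + k * base_pct
Substituting: pH_final = 3.3790 + 1.1060 * 0.5150
Result: 3.9486


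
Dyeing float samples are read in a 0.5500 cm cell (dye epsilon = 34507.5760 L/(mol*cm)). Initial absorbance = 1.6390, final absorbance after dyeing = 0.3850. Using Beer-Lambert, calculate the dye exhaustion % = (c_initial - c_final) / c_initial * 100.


c_initial = A_i / (epsilon * l) = 1.6390 / (34507.5760 * 0.5500) = 8.6358e-05 mol/L
c_final = A_f / (epsilon * l) = 0.3850 / (34507.5760 * 0.5500) = 2.0285e-05 mol/L
Exhaustion = (c_initial - c_final) / c_initial * 100 = (8.6358e-05 - 2.0285e-05) / 8.6358e-05 * 100 = 76.5101 %


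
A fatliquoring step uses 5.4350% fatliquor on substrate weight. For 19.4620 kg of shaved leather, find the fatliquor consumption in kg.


Formula: Fat = substrate * pct / 100
Substituting: Fat = 19.4620 * 5.4350 / 100
Result: 1.0578 kg


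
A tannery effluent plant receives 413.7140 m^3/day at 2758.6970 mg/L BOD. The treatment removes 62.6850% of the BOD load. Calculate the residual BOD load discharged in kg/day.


Load_in = volume * conc / 1000 = 413.7140 * 2758.6970 / 1000 = 1141.3116 kg/day
Removed = Load_in * eff / 100 = 1141.3116 * 62.6850 / 100 = 715.4312 kg/day
Load_out = Load_in - Removed = 1141.3116 - 715.4312 = 425.8804 kg/day


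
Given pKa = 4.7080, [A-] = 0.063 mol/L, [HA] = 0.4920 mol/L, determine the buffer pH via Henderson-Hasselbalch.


ratio = [A-] / [HA] = 0.063 / 0.4920 = 0.1280
log10(ratio) = -0.8926
pH = pKa + log10(ratio) = 4.7080 - 0.8926 = 3.8154


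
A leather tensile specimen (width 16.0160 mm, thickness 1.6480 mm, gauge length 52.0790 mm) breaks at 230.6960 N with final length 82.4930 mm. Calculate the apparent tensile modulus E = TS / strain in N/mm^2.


TS = F / (w * t) = 230.6960 / (16.0160 * 1.6480) = 8.7403 N/mm^2
strain = (Lf - L0) / L0 = (82.4930 - 52.0790) / 52.0790 = 0.5840
E = TS / strain = 8.7403 / 0.5840 = 14.9664 N/mm^2


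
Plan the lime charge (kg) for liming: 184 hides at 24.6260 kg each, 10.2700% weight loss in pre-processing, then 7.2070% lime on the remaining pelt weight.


Total_raw = N * avg_wt = 184 * 24.6260 = 4531.1840 kg
Substrate = Total_raw * (1 - loss/100) = 4531.1840 * (1 - 10.2700/100) = 4065.8314 kg
Lime = Substrate * pct / 100 = 4065.8314 * 7.2070 / 100 = 293.0245 kg


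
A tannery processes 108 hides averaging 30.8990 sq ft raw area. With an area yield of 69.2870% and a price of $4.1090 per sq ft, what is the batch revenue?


Raw_total = N * avg_area = 108 * 30.8990 = 3337.0920 sq ft
Finished = Raw_total * yield / 100 = 3337.0920 * 69.2870 / 100 = 2312.1709 sq ft
Value = Finished * price = 2312.1709 * 4.1090 = 9500.7104 $


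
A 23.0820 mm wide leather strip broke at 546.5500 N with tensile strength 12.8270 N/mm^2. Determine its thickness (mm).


Formula: t = F / (TS * w)
Substituting: t = 546.5500 / (12.8270 * 23.0820)
Result: 1.8460 mm


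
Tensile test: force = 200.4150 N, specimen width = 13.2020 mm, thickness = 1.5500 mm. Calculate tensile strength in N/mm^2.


Formula: TS = force / (width * thickness)
Substituting: TS = 200.4150 / (13.2020 * 1.5500)
Result: 9.7940 N/mm^2


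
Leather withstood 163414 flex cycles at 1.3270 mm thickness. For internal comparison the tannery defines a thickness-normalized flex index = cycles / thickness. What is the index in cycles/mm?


Formula: Index = cycles / thickness
Substituting: Index = 163414 / 1.3270
Result: 123145.4408 cycles/mm


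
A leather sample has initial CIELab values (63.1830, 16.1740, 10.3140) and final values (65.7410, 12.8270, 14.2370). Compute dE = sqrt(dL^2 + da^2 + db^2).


dL = 2.5580, da = -3.3470, db = 3.9230
dE = sqrt(2.5580^2 + (-3.3470)^2 + 3.9230^2) = 5.7564


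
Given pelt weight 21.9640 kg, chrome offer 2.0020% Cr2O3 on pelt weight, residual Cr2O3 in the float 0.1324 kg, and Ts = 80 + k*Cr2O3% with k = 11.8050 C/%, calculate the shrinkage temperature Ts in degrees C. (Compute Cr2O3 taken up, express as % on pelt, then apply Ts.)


Offered = pelt * offer_pct / 100 = 21.9640 * 2.0020 / 100 = 0.4397 kg
Uptake = offered - residual = 0.4397 - 0.1324 = 0.3073 kg
Cr2O3% on pelt = uptake / pelt * 100 = 0.3073 / 21.9640 * 100 = 1.3992 %
Ts = 80 + k * Cr2O3% = 80 + 11.8050 * 1.3992 = 96.5175 C


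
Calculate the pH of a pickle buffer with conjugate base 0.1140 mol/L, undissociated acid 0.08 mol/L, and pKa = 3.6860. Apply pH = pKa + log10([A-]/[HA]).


ratio = [A-] / [HA] = 0.1140 / 0.08 = 1.4250
log10(ratio) = 0.1538
pH = pKa + log10(ratio) = 3.6860 + 0.1538 = 3.8398


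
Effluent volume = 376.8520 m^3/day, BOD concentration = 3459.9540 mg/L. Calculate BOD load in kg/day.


Formula: BOD_load = volume * conc / 1000
Substituting: BOD_load = 376.8520 * 3459.9540 / 1000
Result: 1303.8906 kg/day


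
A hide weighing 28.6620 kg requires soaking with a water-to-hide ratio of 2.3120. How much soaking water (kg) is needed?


Formula: Water = hide_weight * ratio
Substituting: Water = 28.6620 * 2.3120
Result: 66.2665 kg


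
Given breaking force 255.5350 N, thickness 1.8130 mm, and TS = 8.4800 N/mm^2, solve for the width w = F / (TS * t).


Formula: w = F / (TS * t)
Substituting: w = 255.5350 / (8.4800 * 1.8130)
Result: 16.6210 mm


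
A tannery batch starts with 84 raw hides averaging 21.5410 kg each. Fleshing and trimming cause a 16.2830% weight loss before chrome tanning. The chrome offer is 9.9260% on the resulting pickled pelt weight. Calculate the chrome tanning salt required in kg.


Total_raw = N * avg_wt = 84 * 21.5410 = 1809.4440 kg
Substrate = Total_raw * (1 - loss/100) = 1809.4440 * (1 - 16.2830/100) = 1514.8122 kg
Chrome = Substrate * pct / 100 = 1514.8122 * 9.9260 / 100 = 150.3603 kg


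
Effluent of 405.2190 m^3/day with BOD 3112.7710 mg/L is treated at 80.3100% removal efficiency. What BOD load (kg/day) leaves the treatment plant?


Load_in = volume * conc / 1000 = 405.2190 * 3112.7710 / 1000 = 1261.3540 kg/day
Removed = Load_in * eff / 100 = 1261.3540 * 80.3100 / 100 = 1012.9934 kg/day
Load_out = Load_in - Removed = 1261.3540 - 1012.9934 = 248.3606 kg/day


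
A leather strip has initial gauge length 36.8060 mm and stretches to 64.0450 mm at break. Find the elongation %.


Formula: Elongation = (Lf - L0) / L0 * 100
Substituting: Elongation = (64.0450 - 36.8060) / 36.8060 * 100
Result: 74.0070 %


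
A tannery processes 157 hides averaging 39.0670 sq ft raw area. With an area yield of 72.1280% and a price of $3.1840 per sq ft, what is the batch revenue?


Raw_total = N * avg_area = 157 * 39.0670 = 6133.5190 sq ft
Finished = Raw_total * yield / 100 = 6133.5190 * 72.1280 / 100 = 4423.9846 sq ft
Value = Finished * price = 4423.9846 * 3.1840 = 14085.9669 $


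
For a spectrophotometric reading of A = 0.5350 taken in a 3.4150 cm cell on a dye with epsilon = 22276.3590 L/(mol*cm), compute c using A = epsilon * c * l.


Formula: c = A / (epsilon * l)
Substituting: c = 0.5350 / (22276.3590 * 3.4150)
Result: 7.0326e-06 mol/L


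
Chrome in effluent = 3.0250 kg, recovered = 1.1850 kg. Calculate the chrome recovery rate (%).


Formula: Recovery = recovered / input * 100
Substituting: Recovery = 1.1850 / 3.0250 * 100
Result: 39.1736 %


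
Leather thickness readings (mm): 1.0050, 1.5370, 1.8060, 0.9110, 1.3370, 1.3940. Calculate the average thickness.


Formula: Average = sum / n
Substituting: Average = 7.9900 / 6
Result: 1.3317 mm


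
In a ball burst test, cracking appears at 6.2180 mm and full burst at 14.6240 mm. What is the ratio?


Formula: Ratio = crack / burst
Substituting: Ratio = 6.2180 / 14.6240
Result: 0.4252


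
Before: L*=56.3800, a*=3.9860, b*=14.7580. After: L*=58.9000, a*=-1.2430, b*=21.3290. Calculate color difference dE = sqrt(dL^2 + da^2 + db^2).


dL = 2.5200, da = -5.2290, db = 6.5710
dE = sqrt(2.5200^2 + (-5.2290)^2 + 6.5710^2) = 8.7676


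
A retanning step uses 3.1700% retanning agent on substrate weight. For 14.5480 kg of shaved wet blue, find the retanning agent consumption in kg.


Formula: Retan = substrate * pct / 100
Substituting: Retan = 14.5480 * 3.1700 / 100
Result: 0.4612 kg


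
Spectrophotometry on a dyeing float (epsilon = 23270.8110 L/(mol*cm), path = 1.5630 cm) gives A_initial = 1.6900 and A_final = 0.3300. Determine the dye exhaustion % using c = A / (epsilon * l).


c_initial = A_i / (epsilon * l) = 1.6900 / (23270.8110 * 1.5630) = 4.6464e-05 mol/L
c_final = A_f / (epsilon * l) = 0.3300 / (23270.8110 * 1.5630) = 9.0728e-06 mol/L
Exhaustion = (c_initial - c_final) / c_initial * 100 = (4.6464e-05 - 9.0728e-06) / 4.6464e-05 * 100 = 80.4734 %


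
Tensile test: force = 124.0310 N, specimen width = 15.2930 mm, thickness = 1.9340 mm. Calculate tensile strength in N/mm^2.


Formula: TS = force / (width * thickness)
Substituting: TS = 124.0310 / (15.2930 * 1.9340)
Result: 4.1935 N/mm^2


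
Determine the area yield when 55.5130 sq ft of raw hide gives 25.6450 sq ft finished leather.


Formula: Yield = finished / raw * 100
Substituting: Yield = 25.6450 / 55.5130 * 100
Result: 46.1964 %


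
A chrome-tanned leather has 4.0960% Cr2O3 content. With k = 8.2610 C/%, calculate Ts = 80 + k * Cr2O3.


Formula: Ts = 80 + k * Cr2O3
Substituting: Ts = 80 + 8.2610 * 4.0960
Result: 113.8371 C


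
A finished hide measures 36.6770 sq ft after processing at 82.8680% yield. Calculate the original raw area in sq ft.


Formula: raw = finished * 100 / yield
Substituting: raw = 36.6770 * 100 / 82.8680
Result: 44.2595 sq ft


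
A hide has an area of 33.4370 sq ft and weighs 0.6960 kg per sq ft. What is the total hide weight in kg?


Formula: Weight = area * weight_per_sqft
Substituting: Weight = 33.4370 * 0.6960
Result: 23.2722 kg


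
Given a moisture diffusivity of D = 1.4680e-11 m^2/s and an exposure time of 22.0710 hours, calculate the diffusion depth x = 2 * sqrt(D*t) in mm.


t = 22.0710 hr * 3600 = 79455.6000 s
D * t = 1.4680e-11 * 79455.6000 = 1.1664e-06
x = 2 * sqrt(D*t) = 2 * sqrt(1.1664e-06) = 0.00216001 m = 2.1600 mm


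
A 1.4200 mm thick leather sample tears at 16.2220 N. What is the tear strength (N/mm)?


Formula: Tear strength = force / thickness
Substituting: Tear strength = 16.2220 / 1.4200
Result: 11.4239 N/mm


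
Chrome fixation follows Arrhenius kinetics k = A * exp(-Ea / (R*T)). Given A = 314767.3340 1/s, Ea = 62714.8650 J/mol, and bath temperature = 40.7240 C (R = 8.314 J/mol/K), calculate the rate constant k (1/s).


T_K = T_C + 273.15 = 40.7240 + 273.15 = 313.8740 K
exponent = -Ea / (R * T_K) = -62714.8650 / (8.314 * 313.8740) = -24.0328
k = A * exp(exponent) = 314767.3340 * exp(-24.0328) = 1.1499e-05 1/s


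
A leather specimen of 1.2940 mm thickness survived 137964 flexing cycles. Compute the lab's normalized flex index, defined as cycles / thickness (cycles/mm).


Formula: Index = cycles / thickness
Substituting: Index = 137964 / 1.2940
Result: 106618.2380 cycles/mm


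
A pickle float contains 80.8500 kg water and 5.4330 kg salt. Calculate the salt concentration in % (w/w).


Formula: Conc = salt / (water + salt) * 100
Substituting: Conc = 5.4330 / (80.8500 + 5.4330) * 100
Result: 6.2967 %


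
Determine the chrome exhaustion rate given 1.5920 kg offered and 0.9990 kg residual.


Formula: Uptake = (offered - residual) / offered * 100
Substituting: Uptake = (1.5920 - 0.9990) / 1.5920 * 100
Result: 37.2487 %


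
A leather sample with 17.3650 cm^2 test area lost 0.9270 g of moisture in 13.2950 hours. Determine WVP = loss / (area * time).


Formula: WVP = loss / (area * time)
Substituting: WVP = 0.9270 / (17.3650 * 13.2950)
Result: 0.00401529 g/(cm^2*hr)


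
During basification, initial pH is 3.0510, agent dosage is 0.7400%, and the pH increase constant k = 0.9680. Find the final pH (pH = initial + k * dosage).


Formula: pH_final = pH_initial + k * base_pct
Substituting: pH_final = 3.0510 + 0.9680 * 0.7400
Result: 3.7673


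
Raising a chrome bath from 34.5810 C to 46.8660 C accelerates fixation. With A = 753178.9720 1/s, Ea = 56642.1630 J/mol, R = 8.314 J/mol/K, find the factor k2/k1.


T1 = 34.5810 + 273.15 = 307.7310 K; T2 = 46.8660 + 273.15 = 320.0160 K
k1 = A * exp(-Ea/(R*T1)) = 753178.9720 * exp(-56642.1630/(8.314*307.7310)) = 1.8283e-04 1/s
k2 = A * exp(-Ea/(R*T2)) = 753178.9720 * exp(-56642.1630/(8.314*320.0160)) = 4.2770e-04 1/s
k2/k1 = 4.2770e-04 / 1.8283e-04 = 2.3394


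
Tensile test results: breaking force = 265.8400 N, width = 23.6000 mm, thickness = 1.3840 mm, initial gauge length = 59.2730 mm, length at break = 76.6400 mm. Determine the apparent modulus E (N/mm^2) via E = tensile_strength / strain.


TS = F / (w * t) = 265.8400 / (23.6000 * 1.3840) = 8.1390 N/mm^2
strain = (Lf - L0) / L0 = (76.6400 - 59.2730) / 59.2730 = 0.2930
E = TS / strain = 8.1390 / 0.2930 = 27.7782 N/mm^2


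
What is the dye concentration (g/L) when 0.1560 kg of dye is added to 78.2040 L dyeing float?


Formula: Conc = dye_mass(kg) / volume(L) * 1000
Substituting: Conc = 0.1560 / 78.2040 * 1000
Result: 1.9948 g/L


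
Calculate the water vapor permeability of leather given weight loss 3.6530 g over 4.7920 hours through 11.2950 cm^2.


Formula: WVP = loss / (area * time)
Substituting: WVP = 3.6530 / (11.2950 * 4.7920)
Result: 0.0674911 g/(cm^2*hr)


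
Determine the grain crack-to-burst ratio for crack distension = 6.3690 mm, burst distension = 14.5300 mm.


Formula: Ratio = crack / burst
Substituting: Ratio = 6.3690 / 14.5300
Result: 0.4383


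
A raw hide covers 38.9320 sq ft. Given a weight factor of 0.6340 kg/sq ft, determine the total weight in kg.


Formula: Weight = area * weight_per_sqft
Substituting: Weight = 38.9320 * 0.6340
Result: 24.6829 kg


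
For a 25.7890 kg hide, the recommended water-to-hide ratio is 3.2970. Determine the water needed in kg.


Formula: Water = hide_weight * ratio
Substituting: Water = 25.7890 * 3.2970
Result: 85.0263 kg


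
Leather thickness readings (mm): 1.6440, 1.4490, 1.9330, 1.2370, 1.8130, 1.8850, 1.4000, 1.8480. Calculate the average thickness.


Formula: Average = sum / n
Substituting: Average = 13.2090 / 8
Result: 1.6511 mm


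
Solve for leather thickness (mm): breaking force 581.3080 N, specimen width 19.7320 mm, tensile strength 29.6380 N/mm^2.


Formula: t = F / (TS * w)
Substituting: t = 581.3080 / (29.6380 * 19.7320)
Result: 0.9940 mm


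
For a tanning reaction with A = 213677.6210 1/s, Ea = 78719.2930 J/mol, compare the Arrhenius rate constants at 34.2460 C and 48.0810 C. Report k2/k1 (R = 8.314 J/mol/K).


T1 = 34.2460 + 273.15 = 307.3960 K; T2 = 48.0810 + 273.15 = 321.2310 K
k1 = A * exp(-Ea/(R*T1)) = 213677.6210 * exp(-78719.2930/(8.314*307.3960)) = 8.9702e-09 1/s
k2 = A * exp(-Ea/(R*T2)) = 213677.6210 * exp(-78719.2930/(8.314*321.2310)) = 3.3801e-08 1/s
k2/k1 = 3.3801e-08 / 8.9702e-09 = 3.7681


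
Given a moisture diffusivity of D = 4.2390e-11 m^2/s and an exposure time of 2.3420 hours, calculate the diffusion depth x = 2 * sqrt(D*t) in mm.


t = 2.3420 hr * 3600 = 8431.2000 s
D * t = 4.2390e-11 * 8431.2000 = 3.5740e-07
x = 2 * sqrt(D*t) = 2 * sqrt(3.5740e-07) = 0.00119566 m = 1.1957 mm


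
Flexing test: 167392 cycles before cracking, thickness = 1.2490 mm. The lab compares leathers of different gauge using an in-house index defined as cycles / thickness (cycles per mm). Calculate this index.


Formula: Index = cycles / thickness
Substituting: Index = 167392 / 1.2490
Result: 134020.8167 cycles/mm


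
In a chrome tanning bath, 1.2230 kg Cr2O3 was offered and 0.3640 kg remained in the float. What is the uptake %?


Formula: Uptake = (offered - residual) / offered * 100
Substituting: Uptake = (1.2230 - 0.3640) / 1.2230 * 100
Result: 70.2371 %


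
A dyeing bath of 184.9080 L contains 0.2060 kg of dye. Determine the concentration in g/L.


Formula: Conc = dye_mass(kg) / volume(L) * 1000
Substituting: Conc = 0.2060 / 184.9080 * 1000
Result: 1.1141 g/L


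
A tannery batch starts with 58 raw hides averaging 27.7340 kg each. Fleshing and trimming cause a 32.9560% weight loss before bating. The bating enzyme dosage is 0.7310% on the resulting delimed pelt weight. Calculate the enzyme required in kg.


Total_raw = N * avg_wt = 58 * 27.7340 = 1608.5720 kg
Substrate = Total_raw * (1 - loss/100) = 1608.5720 * (1 - 32.9560/100) = 1078.4510 kg
Enzyme = Substrate * pct / 100 = 1078.4510 * 0.7310 / 100 = 7.8835 kg


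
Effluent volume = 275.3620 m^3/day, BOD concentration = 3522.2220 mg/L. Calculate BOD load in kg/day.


Formula: BOD_load = volume * conc / 1000
Substituting: BOD_load = 275.3620 * 3522.2220 / 1000
Result: 969.8861 kg/day


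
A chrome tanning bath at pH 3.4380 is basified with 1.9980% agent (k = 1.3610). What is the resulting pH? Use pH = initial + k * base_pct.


Formula: pH_final = pH_initial + k * base_pct
Substituting: pH_final = 3.4380 + 1.3610 * 1.9980
Result: 6.1573


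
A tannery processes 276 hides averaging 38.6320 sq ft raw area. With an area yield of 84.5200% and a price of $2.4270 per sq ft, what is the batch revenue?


Raw_total = N * avg_area = 276 * 38.6320 = 10662.4320 sq ft
Finished = Raw_total * yield / 100 = 10662.4320 * 84.5200 / 100 = 9011.8875 sq ft
Value = Finished * price = 9011.8875 * 2.4270 = 21871.8510 $


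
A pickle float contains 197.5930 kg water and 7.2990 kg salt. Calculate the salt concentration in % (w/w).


Formula: Conc = salt / (water + salt) * 100
Substituting: Conc = 7.2990 / (197.5930 + 7.2990) * 100
Result: 3.5624 %


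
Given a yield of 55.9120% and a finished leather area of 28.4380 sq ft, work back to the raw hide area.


Formula: raw = finished * 100 / yield
Substituting: raw = 28.4380 * 100 / 55.9120
Result: 50.8621 sq ft


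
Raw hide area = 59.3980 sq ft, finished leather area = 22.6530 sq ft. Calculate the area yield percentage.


Formula: Yield = finished / raw * 100
Substituting: Yield = 22.6530 / 59.3980 * 100
Result: 38.1376 %


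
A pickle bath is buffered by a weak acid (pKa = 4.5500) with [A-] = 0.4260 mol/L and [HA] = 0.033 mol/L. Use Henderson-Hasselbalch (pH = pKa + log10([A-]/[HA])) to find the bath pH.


ratio = [A-] / [HA] = 0.4260 / 0.033 = 12.9091
log10(ratio) = 1.1109
pH = pKa + log10(ratio) = 4.5500 + 1.1109 = 5.6609


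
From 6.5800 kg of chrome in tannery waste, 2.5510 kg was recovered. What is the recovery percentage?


Formula: Recovery = recovered / input * 100
Substituting: Recovery = 2.5510 / 6.5800 * 100
Result: 38.7690 %


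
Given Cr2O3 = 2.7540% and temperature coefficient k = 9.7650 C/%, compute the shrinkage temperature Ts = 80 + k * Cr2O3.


Formula: Ts = 80 + k * Cr2O3
Substituting: Ts = 80 + 9.7650 * 2.7540
Result: 106.8928 C


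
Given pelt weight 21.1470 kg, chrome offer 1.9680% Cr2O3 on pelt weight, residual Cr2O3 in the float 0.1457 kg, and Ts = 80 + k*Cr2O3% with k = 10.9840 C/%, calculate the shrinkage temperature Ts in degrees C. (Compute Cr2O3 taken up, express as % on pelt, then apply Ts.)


Offered = pelt * offer_pct / 100 = 21.1470 * 1.9680 / 100 = 0.4162 kg
Uptake = offered - residual = 0.4162 - 0.1457 = 0.2705 kg
Cr2O3% on pelt = uptake / pelt * 100 = 0.2705 / 21.1470 * 100 = 1.2790 %
Ts = 80 + k * Cr2O3% = 80 + 10.9840 * 1.2790 = 94.0487 C


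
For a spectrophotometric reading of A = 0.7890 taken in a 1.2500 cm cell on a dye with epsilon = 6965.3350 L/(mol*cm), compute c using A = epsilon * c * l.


Formula: c = A / (epsilon * l)
Substituting: c = 0.7890 / (6965.3350 * 1.2500)
Result: 9.0620e-05 mol/L
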